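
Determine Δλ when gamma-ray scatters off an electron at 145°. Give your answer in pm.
4.4138 pm

Using the Compton scattering formula:
Δλ = λ_C(1 - cos θ)

where λ_C = h/(m_e·c) ≈ 2.4263 pm is the Compton wavelength of an electron.

For θ = 145°:
cos(145°) = -0.8192
1 - cos(145°) = 1.8192

Δλ = 2.4263 × 1.8192
Δλ = 4.4138 pm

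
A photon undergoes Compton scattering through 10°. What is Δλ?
0.0369 pm

Using the Compton scattering formula:
Δλ = λ_C(1 - cos θ)

where λ_C = h/(m_e·c) ≈ 2.4263 pm is the Compton wavelength of an electron.

For θ = 10°:
cos(10°) = 0.9848
1 - cos(10°) = 0.0152

Δλ = 2.4263 × 0.0152
Δλ = 0.0369 pm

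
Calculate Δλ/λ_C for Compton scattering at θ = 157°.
1.9205 λ_C

The Compton shift formula is:
Δλ = λ_C(1 - cos θ)

Dividing both sides by λ_C:
Δλ/λ_C = 1 - cos θ

For θ = 157°:
Δλ/λ_C = 1 - cos(157°)
Δλ/λ_C = 1 - -0.9205
Δλ/λ_C = 1.9205

This means the shift is 1.9205 × λ_C = 4.6597 pm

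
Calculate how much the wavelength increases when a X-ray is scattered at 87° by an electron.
2.2993 pm

Using the Compton scattering formula:
Δλ = λ_C(1 - cos θ)

where λ_C = h/(m_e·c) ≈ 2.4263 pm is the Compton wavelength of an electron.

For θ = 87°:
cos(87°) = 0.0523
1 - cos(87°) = 0.9477

Δλ = 2.4263 × 0.9477
Δλ = 2.2993 pm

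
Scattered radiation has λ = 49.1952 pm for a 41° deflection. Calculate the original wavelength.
48.6000 pm

From λ' = λ + Δλ, we have λ = λ' - Δλ

First calculate the Compton shift:
Δλ = λ_C(1 - cos θ)
Δλ = 2.4263 × (1 - cos(41°))
Δλ = 2.4263 × 0.2453
Δλ = 0.5952 pm

Initial wavelength:
λ = λ' - Δλ
λ = 49.1952 - 0.5952
λ = 48.6000 pm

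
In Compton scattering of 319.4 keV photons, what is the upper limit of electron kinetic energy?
177.4508 keV

Maximum energy transfer occurs at θ = 180° (backscattering).

Initial photon: E₀ = 319.4 keV → λ₀ = 3.8818 pm

Maximum Compton shift (at 180°):
Δλ_max = 2λ_C = 2 × 2.4263 = 4.8526 pm

Final wavelength:
λ' = 3.8818 + 4.8526 = 8.7344 pm

Minimum photon energy (maximum energy to electron):
E'_min = hc/λ' = 141.9492 keV

Maximum electron kinetic energy:
K_max = E₀ - E'_min = 319.4000 - 141.9492 = 177.4508 keV

(Intermediate values are shown rounded; full precision is carried through to the final answer.)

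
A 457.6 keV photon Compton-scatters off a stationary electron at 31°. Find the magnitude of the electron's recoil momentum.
1.2616e-22 kg·m/s

The electron is initially at rest, so by conservation of momentum:
p⃗_e = p⃗₀ − p⃗'  (incident photon momentum minus scattered photon momentum)

Photon momentum magnitudes (p = h/λ = E/c):
λ₀ = hc/E₀ = 2.7094 pm → p₀ = h/λ₀ = 2.4455e-22 kg·m/s
Δλ = λ_C(1 − cos 31°) = 0.3466 pm
λ' = 3.0560 pm → p' = h/λ' = 2.1682e-22 kg·m/s

The scattered photon makes angle θ = 31° with the incident direction, so by the law of cosines:
|p⃗_e|² = p₀² + p'² − 2p₀p'cos θ
|p⃗_e|² = (2.4455e-22)² + (2.1682e-22)² − 2·2.4455e-22·2.1682e-22·cos(31°)
|p⃗_e| = 1.2616e-22 kg·m/s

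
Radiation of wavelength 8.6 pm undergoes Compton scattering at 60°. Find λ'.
9.8132 pm

Using the Compton formula: λ' = λ + λ_C(1 − cos θ)

For θ = 60°, cos θ = 1/2 (exact) = 0.5000, so:
1 − cos 60° = 1 − (1/2) = 0.5000

Δλ = λ_C × 0.5000 = 2.4263 × 0.5000 = 1.2132 pm

λ' = 8.6 + 1.2132 = 9.8132 pm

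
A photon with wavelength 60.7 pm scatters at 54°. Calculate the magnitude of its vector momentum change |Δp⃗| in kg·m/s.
9.8325e-24 kg·m/s

Photon momentum magnitude is p = h/λ.

Initial momentum:
p₀ = h/λ = 6.6261e-34/6.0700e-11 = 1.0916e-23 kg·m/s

After scattering:
λ' = λ + Δλ = 60.7 + 1.0002 = 61.7002 pm
p' = h/λ' = 6.6261e-34/6.1700e-11 = 1.0739e-23 kg·m/s

Momentum is a vector; the scattered photon's direction makes angle θ = 54° with the incident direction. The magnitude of the vector change Δp⃗ = p⃗₀ − p⃗' is found from the law of cosines:
|Δp⃗|² = p₀² + p'² − 2p₀p'cos θ
|Δp⃗|² = (1.0916e-23)² + (1.0739e-23)² − 2·1.0916e-23·1.0739e-23·cos(54°)
|Δp⃗| = 9.8325e-24 kg·m/s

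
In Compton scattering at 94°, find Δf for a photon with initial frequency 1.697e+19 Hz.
2.174e+18 Hz (decrease)

Convert frequency to wavelength (c = 299792458 m/s):
λ₀ = c/f₀ = 299792458/1.697e+19 = 1.7666026e-11 m = 17.6660 pm

Calculate Compton shift:
Δλ = λ_C(1 - cos(94°)) = 2.5956 pm

Final wavelength:
λ' = λ₀ + Δλ = 17.6660 + 2.5956 = 20.2616 pm

Final frequency:
f' = c/λ' = 299792458/2.0261587e-11 = 1.4796100e+19 Hz

Frequency shift (decrease):
Δf = f₀ - f' = 1.697e+19 - 1.4796100e+19 = 2.174e+18 Hz

(Intermediate values are shown rounded; full precision is carried through to the final answer.)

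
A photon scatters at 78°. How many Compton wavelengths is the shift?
0.7921 λ_C

The Compton shift formula is:
Δλ = λ_C(1 - cos θ)

Dividing both sides by λ_C:
Δλ/λ_C = 1 - cos θ

For θ = 78°:
Δλ/λ_C = 1 - cos(78°)
Δλ/λ_C = 1 - 0.2079
Δλ/λ_C = 0.7921

This means the shift is 0.7921 × λ_C = 1.9219 pm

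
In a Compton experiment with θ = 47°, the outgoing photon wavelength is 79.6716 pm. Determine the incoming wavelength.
78.9000 pm

From λ' = λ + Δλ, we have λ = λ' - Δλ

First calculate the Compton shift:
Δλ = λ_C(1 - cos θ)
Δλ = 2.4263 × (1 - cos(47°))
Δλ = 2.4263 × 0.3180
Δλ = 0.7716 pm

Initial wavelength:
λ = λ' - Δλ
λ = 79.6716 - 0.7716
λ = 78.9000 pm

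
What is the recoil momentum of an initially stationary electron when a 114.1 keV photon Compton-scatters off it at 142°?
9.9024e-23 kg·m/s

The electron is initially at rest, so by conservation of momentum:
p⃗_e = p⃗₀ − p⃗'  (incident photon momentum minus scattered photon momentum)

Photon momentum magnitudes (p = h/λ = E/c):
λ₀ = hc/E₀ = 10.8663 pm → p₀ = h/λ₀ = 6.0978e-23 kg·m/s
Δλ = λ_C(1 − cos 142°) = 4.3383 pm
λ' = 15.2045 pm → p' = h/λ' = 4.3580e-23 kg·m/s

The scattered photon makes angle θ = 142° with the incident direction, so by the law of cosines:
|p⃗_e|² = p₀² + p'² − 2p₀p'cos θ
|p⃗_e|² = (6.0978e-23)² + (4.3580e-23)² − 2·6.0978e-23·4.3580e-23·cos(142°)
|p⃗_e| = 9.9024e-23 kg·m/s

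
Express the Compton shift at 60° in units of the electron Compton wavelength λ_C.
0.5000 λ_C

The Compton shift formula is:
Δλ = λ_C(1 - cos θ)

Dividing both sides by λ_C:
Δλ/λ_C = 1 - cos θ

For θ = 60°:
Δλ/λ_C = 1 - cos(60°)
Δλ/λ_C = 1 - 0.5000
Δλ/λ_C = 0.5000

This means the shift is 0.5000 × λ_C = 1.2132 pm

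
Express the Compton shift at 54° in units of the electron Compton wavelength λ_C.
0.4122 λ_C

The Compton shift formula is:
Δλ = λ_C(1 - cos θ)

Dividing both sides by λ_C:
Δλ/λ_C = 1 - cos θ

For θ = 54°:
Δλ/λ_C = 1 - cos(54°)
Δλ/λ_C = 1 - 0.5878
Δλ/λ_C = 0.4122

This means the shift is 0.4122 × λ_C = 1.0002 pm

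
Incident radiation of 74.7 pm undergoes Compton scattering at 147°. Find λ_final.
79.1612 pm

Using the Compton scattering formula:
λ' = λ + Δλ = λ + λ_C(1 - cos θ)

Given:
- Initial wavelength λ = 74.7 pm
- Scattering angle θ = 147°
- Compton wavelength λ_C ≈ 2.4263 pm

Calculate the shift:
Δλ = 2.4263 × (1 - cos(147°))
Δλ = 2.4263 × 1.8387
Δλ = 4.4612 pm

Final wavelength:
λ' = 74.7 + 4.4612 = 79.1612 pm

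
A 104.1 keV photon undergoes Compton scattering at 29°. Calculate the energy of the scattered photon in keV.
101.5073 keV

First convert energy to wavelength:
λ = hc/E, with hc ≈ 1239.842 keV·pm (i.e. 1239.842 eV·nm)

For E = 104.1 keV = 104100 eV:
λ = 1239.842 keV·pm / 104.1 keV
λ = 11.9101 pm

Calculate the Compton shift:
Δλ = λ_C(1 - cos(29°)) = 2.4263 × 0.1254
Δλ = 0.3042 pm

Final wavelength:
λ' = 11.9101 + 0.3042 = 12.2143 pm

Final energy:
E' = hc/λ' = 1239.842 / 12.2143 = 101.5073 keV

(Intermediate values are shown rounded; full precision is carried through to the final answer.)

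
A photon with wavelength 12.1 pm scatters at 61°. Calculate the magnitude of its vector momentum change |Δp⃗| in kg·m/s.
5.3168e-23 kg·m/s

Photon momentum magnitude is p = h/λ.

Initial momentum:
p₀ = h/λ = 6.6261e-34/1.2100e-11 = 5.4761e-23 kg·m/s

After scattering:
λ' = λ + Δλ = 12.1 + 1.2500 = 13.3500 pm
p' = h/λ' = 6.6261e-34/1.3350e-11 = 4.9633e-23 kg·m/s

Momentum is a vector; the scattered photon's direction makes angle θ = 61° with the incident direction. The magnitude of the vector change Δp⃗ = p⃗₀ − p⃗' is found from the law of cosines:
|Δp⃗|² = p₀² + p'² − 2p₀p'cos θ
|Δp⃗|² = (5.4761e-23)² + (4.9633e-23)² − 2·5.4761e-23·4.9633e-23·cos(61°)
|Δp⃗| = 5.3168e-23 kg·m/s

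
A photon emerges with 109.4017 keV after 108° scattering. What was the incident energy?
152.0001 keV

Convert final energy to wavelength (hc ≈ 1239.842 keV·pm):
λ' = hc/E' = 1239.842 / 109.4017 = 11.3329 pm

Calculate the Compton shift:
Δλ = λ_C(1 - cos(108°))
Δλ = 2.4263 × (1 - cos(108°))
Δλ = 3.1761 pm

Initial wavelength:
λ = λ' - Δλ = 11.3329 - 3.1761 = 8.1569 pm

Initial energy:
E = hc/λ = 1239.842 / 8.1569 = 152.0001 keV

(Intermediate values are shown rounded; full precision is carried through to the final answer.)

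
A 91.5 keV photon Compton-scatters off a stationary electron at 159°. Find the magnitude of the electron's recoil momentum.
8.3828e-23 kg·m/s

The electron is initially at rest, so by conservation of momentum:
p⃗_e = p⃗₀ − p⃗'  (incident photon momentum minus scattered photon momentum)

Photon momentum magnitudes (p = h/λ = E/c):
λ₀ = hc/E₀ = 13.5502 pm → p₀ = h/λ₀ = 4.8900e-23 kg·m/s
Δλ = λ_C(1 − cos 159°) = 4.6915 pm
λ' = 18.2417 pm → p' = h/λ' = 3.6324e-23 kg·m/s

The scattered photon makes angle θ = 159° with the incident direction, so by the law of cosines:
|p⃗_e|² = p₀² + p'² − 2p₀p'cos θ
|p⃗_e|² = (4.8900e-23)² + (3.6324e-23)² − 2·4.8900e-23·3.6324e-23·cos(159°)
|p⃗_e| = 8.3828e-23 kg·m/s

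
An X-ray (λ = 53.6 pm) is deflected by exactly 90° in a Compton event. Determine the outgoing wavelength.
56.0263 pm

Using the Compton formula: λ' = λ + λ_C(1 − cos θ)

For θ = 90°, cos θ = 0 (exact) = 0.0000, so:
1 − cos 90° = 1 − (0) = 1.0000

Δλ = λ_C × 1.0000 = 2.4263 × 1.0000 = 2.4263 pm

λ' = 53.6 + 2.4263 = 56.0263 pm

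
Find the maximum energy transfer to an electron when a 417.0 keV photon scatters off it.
258.5712 keV

Maximum energy transfer occurs at θ = 180° (backscattering).

Initial photon: E₀ = 417.0 keV → λ₀ = 2.9732 pm

Maximum Compton shift (at 180°):
Δλ_max = 2λ_C = 2 × 2.4263 = 4.8526 pm

Final wavelength:
λ' = 2.9732 + 4.8526 = 7.8259 pm

Minimum photon energy (maximum energy to electron):
E'_min = hc/λ' = 158.4288 keV

Maximum electron kinetic energy:
K_max = E₀ - E'_min = 417.0000 - 158.4288 = 258.5712 keV

(Intermediate values are shown rounded; full precision is carried through to the final answer.)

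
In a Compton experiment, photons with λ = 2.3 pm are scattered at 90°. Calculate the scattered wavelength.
4.7263 pm

Using the Compton scattering formula:
λ' = λ + Δλ = λ + λ_C(1 - cos θ)

Given:
- Initial wavelength λ = 2.3 pm
- Scattering angle θ = 90°
- Compton wavelength λ_C ≈ 2.4263 pm

Calculate the shift:
Δλ = 2.4263 × (1 - cos(90°))
Δλ = 2.4263 × 1.0000
Δλ = 2.4263 pm

Final wavelength:
λ' = 2.3 + 2.4263 = 4.7263 pm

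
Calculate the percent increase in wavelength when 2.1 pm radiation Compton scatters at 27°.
12.5930%

Calculate the Compton shift:
Δλ = λ_C(1 - cos(27°))
Δλ = 2.4263 × (1 - cos(27°))
Δλ = 2.4263 × 0.1090
Δλ = 0.2645 pm

Percentage change:
(Δλ/λ₀) × 100 = (0.2645/2.1) × 100
= 12.5930%

(Intermediate values are shown rounded; full precision is carried through to the final answer.)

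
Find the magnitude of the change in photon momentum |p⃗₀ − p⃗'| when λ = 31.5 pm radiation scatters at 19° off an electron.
6.9296e-24 kg·m/s

Photon momentum magnitude is p = h/λ.

Initial momentum:
p₀ = h/λ = 6.6261e-34/3.1500e-11 = 2.1035e-23 kg·m/s

After scattering:
λ' = λ + Δλ = 31.5 + 0.1322 = 31.6322 pm
p' = h/λ' = 6.6261e-34/3.1632e-11 = 2.0947e-23 kg·m/s

Momentum is a vector; the scattered photon's direction makes angle θ = 19° with the incident direction. The magnitude of the vector change Δp⃗ = p⃗₀ − p⃗' is found from the law of cosines:
|Δp⃗|² = p₀² + p'² − 2p₀p'cos θ
|Δp⃗|² = (2.1035e-23)² + (2.0947e-23)² − 2·2.1035e-23·2.0947e-23·cos(19°)
|Δp⃗| = 6.9296e-24 kg·m/s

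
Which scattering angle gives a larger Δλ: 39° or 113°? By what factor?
113° produces the larger shift by a factor of 6.241

Calculate both shifts using Δλ = λ_C(1 - cos θ):

For θ₁ = 39°:
Δλ₁ = 2.4263 × (1 - cos(39°))
Δλ₁ = 2.4263 × 0.2229
Δλ₁ = 0.5407 pm

For θ₂ = 113°:
Δλ₂ = 2.4263 × (1 - cos(113°))
Δλ₂ = 2.4263 × 1.3907
Δλ₂ = 3.3743 pm

The 113° angle produces the larger shift.
Ratio: 3.3743/0.5407 = 6.241

(Intermediate values are shown rounded; full precision is carried through to the final answer.)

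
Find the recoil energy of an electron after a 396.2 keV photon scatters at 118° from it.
211.0032 keV

By energy conservation: K_e = E_initial - E_final

First find the scattered photon energy:
Initial wavelength: λ = hc/E = 3.1293 pm
Compton shift: Δλ = λ_C(1 - cos(118°)) = 3.5654 pm
Final wavelength: λ' = 3.1293 + 3.5654 = 6.6947 pm
Final photon energy: E' = hc/λ' = 185.1968 keV

Electron kinetic energy:
K_e = E - E' = 396.2000 - 185.1968 = 211.0032 keV

(Intermediate values are shown rounded; full precision is carried through to the final answer.)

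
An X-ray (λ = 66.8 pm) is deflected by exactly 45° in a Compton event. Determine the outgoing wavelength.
67.5106 pm

Using the Compton formula: λ' = λ + λ_C(1 − cos θ)

For θ = 45°, cos θ = √2/2 (exact) ≈ 0.7071, so:
1 − cos 45° = 1 − (√2/2) ≈ 0.2929

Δλ = λ_C × 0.2929 = 2.4263 × 0.2929 = 0.7106 pm

λ' = 66.8 + 0.7106 = 67.5106 pm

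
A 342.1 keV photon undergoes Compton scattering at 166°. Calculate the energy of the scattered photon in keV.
147.5167 keV

First convert energy to wavelength:
λ = hc/E, with hc ≈ 1239.842 keV·pm (i.e. 1239.842 eV·nm)

For E = 342.1 keV = 342100 eV:
λ = 1239.842 keV·pm / 342.1 keV
λ = 3.6242 pm

Calculate the Compton shift:
Δλ = λ_C(1 - cos(166°)) = 2.4263 × 1.9703
Δλ = 4.7805 pm

Final wavelength:
λ' = 3.6242 + 4.7805 = 8.4048 pm

Final energy:
E' = hc/λ' = 1239.842 / 8.4048 = 147.5167 keV

(Intermediate values are shown rounded; full precision is carried through to the final answer.)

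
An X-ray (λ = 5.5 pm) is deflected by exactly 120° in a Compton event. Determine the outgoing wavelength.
9.1395 pm

Using the Compton formula: λ' = λ + λ_C(1 − cos θ)

For θ = 120°, cos θ = -1/2 (exact) = -0.5000, so:
1 − cos 120° = 1 − (-1/2) = 1.5000

Δλ = λ_C × 1.5000 = 2.4263 × 1.5000 = 3.6395 pm

λ' = 5.5 + 3.6395 = 9.1395 pm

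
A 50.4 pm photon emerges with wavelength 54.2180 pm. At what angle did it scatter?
125.00°

First find the wavelength shift:
Δλ = λ' - λ = 54.2180 - 50.4 = 3.8180 pm

Using Δλ = λ_C(1 - cos θ), with λ_C = h/(m_e·c) ≈ 2.42631024 pm:
cos θ = 1 - Δλ/λ_C
cos θ = 1 - 3.8180/2.42631024
cos θ = -0.573583

θ = arccos(-0.573583)
θ = 125.00°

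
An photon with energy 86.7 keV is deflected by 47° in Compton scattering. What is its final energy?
82.2616 keV

First convert energy to wavelength:
λ = hc/E, with hc ≈ 1239.842 keV·pm (i.e. 1239.842 eV·nm)

For E = 86.7 keV = 86700 eV:
λ = 1239.842 keV·pm / 86.7 keV
λ = 14.3004 pm

Calculate the Compton shift:
Δλ = λ_C(1 - cos(47°)) = 2.4263 × 0.3180
Δλ = 0.7716 pm

Final wavelength:
λ' = 14.3004 + 0.7716 = 15.0719 pm

Final energy:
E' = hc/λ' = 1239.842 / 15.0719 = 82.2616 keV

(Intermediate values are shown rounded; full precision is carried through to the final answer.)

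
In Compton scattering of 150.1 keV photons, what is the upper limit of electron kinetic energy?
55.5474 keV

Maximum energy transfer occurs at θ = 180° (backscattering).

Initial photon: E₀ = 150.1 keV → λ₀ = 8.2601 pm

Maximum Compton shift (at 180°):
Δλ_max = 2λ_C = 2 × 2.4263 = 4.8526 pm

Final wavelength:
λ' = 8.2601 + 4.8526 = 13.1127 pm

Minimum photon energy (maximum energy to electron):
E'_min = hc/λ' = 94.5526 keV

Maximum electron kinetic energy:
K_max = E₀ - E'_min = 150.1000 - 94.5526 = 55.5474 keV

(Intermediate values are shown rounded; full precision is carried through to the final answer.)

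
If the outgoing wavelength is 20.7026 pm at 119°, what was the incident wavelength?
17.1000 pm

From λ' = λ + Δλ, we have λ = λ' - Δλ

First calculate the Compton shift:
Δλ = λ_C(1 - cos θ)
Δλ = 2.4263 × (1 - cos(119°))
Δλ = 2.4263 × 1.4848
Δλ = 3.6026 pm

Initial wavelength:
λ = λ' - Δλ
λ = 20.7026 - 3.6026
λ = 17.1000 pm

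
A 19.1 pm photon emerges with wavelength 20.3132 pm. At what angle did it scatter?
60.00°

First find the wavelength shift:
Δλ = λ' - λ = 20.3132 - 19.1 = 1.2132 pm

Using Δλ = λ_C(1 - cos θ), with λ_C = h/(m_e·c) ≈ 2.42631024 pm:
cos θ = 1 - Δλ/λ_C
cos θ = 1 - 1.2132/2.42631024
cos θ = 0.499982

θ = arccos(0.499982)
θ = 60.00°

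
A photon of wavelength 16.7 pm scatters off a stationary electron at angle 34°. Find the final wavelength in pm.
17.1148 pm

Using the Compton scattering formula:
λ' = λ + Δλ = λ + λ_C(1 - cos θ)

Given:
- Initial wavelength λ = 16.7 pm
- Scattering angle θ = 34°
- Compton wavelength λ_C ≈ 2.4263 pm

Calculate the shift:
Δλ = 2.4263 × (1 - cos(34°))
Δλ = 2.4263 × 0.1710
Δλ = 0.4148 pm

Final wavelength:
λ' = 16.7 + 0.4148 = 17.1148 pm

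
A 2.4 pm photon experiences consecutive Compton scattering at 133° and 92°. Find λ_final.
8.9920 pm

Apply Compton shift twice:

First scattering at θ₁ = 133°:
Δλ₁ = λ_C(1 - cos(133°))
Δλ₁ = 2.4263 × 1.6820
Δλ₁ = 4.0810 pm

After first scattering:
λ₁ = 2.4 + 4.0810 = 6.4810 pm

Second scattering at θ₂ = 92°:
Δλ₂ = λ_C(1 - cos(92°))
Δλ₂ = 2.4263 × 1.0349
Δλ₂ = 2.5110 pm

Final wavelength:
λ₂ = 6.4810 + 2.5110 = 8.9920 pm

Total shift: Δλ_total = 4.0810 + 2.5110 = 6.5920 pm

(Intermediate values are shown rounded; full precision is carried through to the final answer.)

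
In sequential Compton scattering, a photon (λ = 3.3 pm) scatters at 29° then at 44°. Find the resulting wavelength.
4.2852 pm

Apply Compton shift twice:

First scattering at θ₁ = 29°:
Δλ₁ = λ_C(1 - cos(29°))
Δλ₁ = 2.4263 × 0.1254
Δλ₁ = 0.3042 pm

After first scattering:
λ₁ = 3.3 + 0.3042 = 3.6042 pm

Second scattering at θ₂ = 44°:
Δλ₂ = λ_C(1 - cos(44°))
Δλ₂ = 2.4263 × 0.2807
Δλ₂ = 0.6810 pm

Final wavelength:
λ₂ = 3.6042 + 0.6810 = 4.2852 pm

Total shift: Δλ_total = 0.3042 + 0.6810 = 0.9852 pm

(Intermediate values are shown rounded; full precision is carried through to the final answer.)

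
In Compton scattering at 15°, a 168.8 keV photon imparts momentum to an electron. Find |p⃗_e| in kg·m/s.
2.3440e-23 kg·m/s

The electron is initially at rest, so by conservation of momentum:
p⃗_e = p⃗₀ − p⃗'  (incident photon momentum minus scattered photon momentum)

Photon momentum magnitudes (p = h/λ = E/c):
λ₀ = hc/E₀ = 7.3450 pm → p₀ = h/λ₀ = 9.0212e-23 kg·m/s
Δλ = λ_C(1 − cos 15°) = 0.0827 pm
λ' = 7.4277 pm → p' = h/λ' = 8.9207e-23 kg·m/s

The scattered photon makes angle θ = 15° with the incident direction, so by the law of cosines:
|p⃗_e|² = p₀² + p'² − 2p₀p'cos θ
|p⃗_e|² = (9.0212e-23)² + (8.9207e-23)² − 2·9.0212e-23·8.9207e-23·cos(15°)
|p⃗_e| = 2.3440e-23 kg·m/s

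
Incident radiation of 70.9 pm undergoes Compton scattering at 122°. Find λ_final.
74.6121 pm

Using the Compton scattering formula:
λ' = λ + Δλ = λ + λ_C(1 - cos θ)

Given:
- Initial wavelength λ = 70.9 pm
- Scattering angle θ = 122°
- Compton wavelength λ_C ≈ 2.4263 pm

Calculate the shift:
Δλ = 2.4263 × (1 - cos(122°))
Δλ = 2.4263 × 1.5299
Δλ = 3.7121 pm

Final wavelength:
λ' = 70.9 + 3.7121 = 74.6121 pm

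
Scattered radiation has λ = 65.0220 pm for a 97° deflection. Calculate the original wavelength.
62.3000 pm

From λ' = λ + Δλ, we have λ = λ' - Δλ

First calculate the Compton shift:
Δλ = λ_C(1 - cos θ)
Δλ = 2.4263 × (1 - cos(97°))
Δλ = 2.4263 × 1.1219
Δλ = 2.7220 pm

Initial wavelength:
λ = λ' - Δλ
λ = 65.0220 - 2.7220
λ = 62.3000 pm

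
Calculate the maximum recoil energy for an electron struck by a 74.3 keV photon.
16.7389 keV

Maximum energy transfer occurs at θ = 180° (backscattering).

Initial photon: E₀ = 74.3 keV → λ₀ = 16.6870 pm

Maximum Compton shift (at 180°):
Δλ_max = 2λ_C = 2 × 2.4263 = 4.8526 pm

Final wavelength:
λ' = 16.6870 + 4.8526 = 21.5396 pm

Minimum photon energy (maximum energy to electron):
E'_min = hc/λ' = 57.5611 keV

Maximum electron kinetic energy:
K_max = E₀ - E'_min = 74.3000 - 57.5611 = 16.7389 keV

(Intermediate values are shown rounded; full precision is carried through to the final answer.)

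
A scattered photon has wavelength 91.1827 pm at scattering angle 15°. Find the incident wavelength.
91.1000 pm

From λ' = λ + Δλ, we have λ = λ' - Δλ

First calculate the Compton shift:
Δλ = λ_C(1 - cos θ)
Δλ = 2.4263 × (1 - cos(15°))
Δλ = 2.4263 × 0.0341
Δλ = 0.0827 pm

Initial wavelength:
λ = λ' - Δλ
λ = 91.1827 - 0.0827
λ = 91.1000 pm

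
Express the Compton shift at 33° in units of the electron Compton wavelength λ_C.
0.1613 λ_C

The Compton shift formula is:
Δλ = λ_C(1 - cos θ)

Dividing both sides by λ_C:
Δλ/λ_C = 1 - cos θ

For θ = 33°:
Δλ/λ_C = 1 - cos(33°)
Δλ/λ_C = 1 - 0.8387
Δλ/λ_C = 0.1613

This means the shift is 0.1613 × λ_C = 0.3914 pm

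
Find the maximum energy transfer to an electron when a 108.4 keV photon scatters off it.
32.2907 keV

Maximum energy transfer occurs at θ = 180° (backscattering).

Initial photon: E₀ = 108.4 keV → λ₀ = 11.4377 pm

Maximum Compton shift (at 180°):
Δλ_max = 2λ_C = 2 × 2.4263 = 4.8526 pm

Final wavelength:
λ' = 11.4377 + 4.8526 = 16.2903 pm

Minimum photon energy (maximum energy to electron):
E'_min = hc/λ' = 76.1093 keV

Maximum electron kinetic energy:
K_max = E₀ - E'_min = 108.4000 - 76.1093 = 32.2907 keV

(Intermediate values are shown rounded; full precision is carried through to the final answer.)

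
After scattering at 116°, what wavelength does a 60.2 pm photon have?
63.6899 pm

Using the Compton scattering formula:
λ' = λ + Δλ = λ + λ_C(1 - cos θ)

Given:
- Initial wavelength λ = 60.2 pm
- Scattering angle θ = 116°
- Compton wavelength λ_C ≈ 2.4263 pm

Calculate the shift:
Δλ = 2.4263 × (1 - cos(116°))
Δλ = 2.4263 × 1.4384
Δλ = 3.4899 pm

Final wavelength:
λ' = 60.2 + 3.4899 = 63.6899 pm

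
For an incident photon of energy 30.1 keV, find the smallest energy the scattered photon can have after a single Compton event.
26.9277 keV (at θ = 180°)

The scattered photon has minimum energy when its wavelength is maximum, i.e., when the Compton shift Δλ = λ_C(1 − cos θ) is maximum. This occurs at θ = 180° (backscattering), giving Δλ_max = 2λ_C = 4.8526 pm.

Initial wavelength: λ₀ = hc/E₀ = 41.1908 pm
Maximum final wavelength: λ'_max = λ₀ + 2λ_C = 41.1908 + 4.8526 = 46.0434 pm
Minimum final energy: E'_min = hc/λ'_max = 26.9277 keV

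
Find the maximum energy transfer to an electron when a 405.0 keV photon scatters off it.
248.3348 keV

Maximum energy transfer occurs at θ = 180° (backscattering).

Initial photon: E₀ = 405.0 keV → λ₀ = 3.0613 pm

Maximum Compton shift (at 180°):
Δλ_max = 2λ_C = 2 × 2.4263 = 4.8526 pm

Final wavelength:
λ' = 3.0613 + 4.8526 = 7.9140 pm

Minimum photon energy (maximum energy to electron):
E'_min = hc/λ' = 156.6652 keV

Maximum electron kinetic energy:
K_max = E₀ - E'_min = 405.0000 - 156.6652 = 248.3348 keV

(Intermediate values are shown rounded; full precision is carried through to the final answer.)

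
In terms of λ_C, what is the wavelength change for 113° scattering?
1.3907 λ_C

The Compton shift formula is:
Δλ = λ_C(1 - cos θ)

Dividing both sides by λ_C:
Δλ/λ_C = 1 - cos θ

For θ = 113°:
Δλ/λ_C = 1 - cos(113°)
Δλ/λ_C = 1 - -0.3907
Δλ/λ_C = 1.3907

This means the shift is 1.3907 × λ_C = 3.3743 pm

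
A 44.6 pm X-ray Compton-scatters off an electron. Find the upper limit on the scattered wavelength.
49.4526 pm (at θ = 180°)

The Compton shift is Δλ = λ_C(1 − cos θ).

Since cos θ ranges from −1 to 1, the factor (1 − cos θ) ranges from 0 to 2; the maximum shift occurs at θ = 180° (backscattering):
Δλ_max = 2λ_C = 2 × 2.4263 pm = 4.8526 pm

Maximum scattered wavelength:
λ'_max = λ₀ + Δλ_max = 44.6 + 4.8526 = 49.4526 pm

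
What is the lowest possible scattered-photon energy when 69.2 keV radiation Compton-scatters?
54.4521 keV (at θ = 180°)

The scattered photon has minimum energy when its wavelength is maximum, i.e., when the Compton shift Δλ = λ_C(1 − cos θ) is maximum. This occurs at θ = 180° (backscattering), giving Δλ_max = 2λ_C = 4.8526 pm.

Initial wavelength: λ₀ = hc/E₀ = 17.9168 pm
Maximum final wavelength: λ'_max = λ₀ + 2λ_C = 17.9168 + 4.8526 = 22.7694 pm
Minimum final energy: E'_min = hc/λ'_max = 54.4521 keV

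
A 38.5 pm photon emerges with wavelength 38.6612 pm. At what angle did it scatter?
21.00°

First find the wavelength shift:
Δλ = λ' - λ = 38.6612 - 38.5 = 0.1612 pm

Using Δλ = λ_C(1 - cos θ), with λ_C = h/(m_e·c) ≈ 2.42631024 pm:
cos θ = 1 - Δλ/λ_C
cos θ = 1 - 0.1612/2.42631024
cos θ = 0.933562

θ = arccos(0.933562)
θ = 21.00°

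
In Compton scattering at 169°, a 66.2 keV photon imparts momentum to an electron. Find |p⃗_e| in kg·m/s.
6.3242e-23 kg·m/s

The electron is initially at rest, so by conservation of momentum:
p⃗_e = p⃗₀ − p⃗'  (incident photon momentum minus scattered photon momentum)

Photon momentum magnitudes (p = h/λ = E/c):
λ₀ = hc/E₀ = 18.7287 pm → p₀ = h/λ₀ = 3.5379e-23 kg·m/s
Δλ = λ_C(1 − cos 169°) = 4.8080 pm
λ' = 23.5368 pm → p' = h/λ' = 2.8152e-23 kg·m/s

The scattered photon makes angle θ = 169° with the incident direction, so by the law of cosines:
|p⃗_e|² = p₀² + p'² − 2p₀p'cos θ
|p⃗_e|² = (3.5379e-23)² + (2.8152e-23)² − 2·3.5379e-23·2.8152e-23·cos(169°)
|p⃗_e| = 6.3242e-23 kg·m/s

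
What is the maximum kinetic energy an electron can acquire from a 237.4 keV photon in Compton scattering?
114.3413 keV

Maximum energy transfer occurs at θ = 180° (backscattering).

Initial photon: E₀ = 237.4 keV → λ₀ = 5.2226 pm

Maximum Compton shift (at 180°):
Δλ_max = 2λ_C = 2 × 2.4263 = 4.8526 pm

Final wavelength:
λ' = 5.2226 + 4.8526 = 10.0752 pm

Minimum photon energy (maximum energy to electron):
E'_min = hc/λ' = 123.0587 keV

Maximum electron kinetic energy:
K_max = E₀ - E'_min = 237.4000 - 123.0587 = 114.3413 keV

(Intermediate values are shown rounded; full precision is carried through to the final answer.)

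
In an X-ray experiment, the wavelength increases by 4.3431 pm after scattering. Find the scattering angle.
142.19°

From the Compton formula Δλ = λ_C(1 - cos θ), we can solve for θ:

cos θ = 1 - Δλ/λ_C

Given:
- Δλ = 4.3431 pm
- λ_C = h/(m_e·c) ≈ 2.42631024 pm

cos θ = 1 - 4.3431/2.42631024
cos θ = 1 - 1.790002
cos θ = -0.790002

θ = arccos(-0.790002)
θ = 142.19°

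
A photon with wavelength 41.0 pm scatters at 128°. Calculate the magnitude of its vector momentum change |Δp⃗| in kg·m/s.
2.7790e-23 kg·m/s

Photon momentum magnitude is p = h/λ.

Initial momentum:
p₀ = h/λ = 6.6261e-34/4.1000e-11 = 1.6161e-23 kg·m/s

After scattering:
λ' = λ + Δλ = 41.0 + 3.9201 = 44.9201 pm
p' = h/λ' = 6.6261e-34/4.4920e-11 = 1.4751e-23 kg·m/s

Momentum is a vector; the scattered photon's direction makes angle θ = 128° with the incident direction. The magnitude of the vector change Δp⃗ = p⃗₀ − p⃗' is found from the law of cosines:
|Δp⃗|² = p₀² + p'² − 2p₀p'cos θ
|Δp⃗|² = (1.6161e-23)² + (1.4751e-23)² − 2·1.6161e-23·1.4751e-23·cos(128°)
|Δp⃗| = 2.7790e-23 kg·m/s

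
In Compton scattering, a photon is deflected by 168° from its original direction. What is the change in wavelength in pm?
4.7996 pm

Using the Compton scattering formula:
Δλ = λ_C(1 - cos θ)

where λ_C = h/(m_e·c) ≈ 2.4263 pm is the Compton wavelength of an electron.

For θ = 168°:
cos(168°) = -0.9781
1 - cos(168°) = 1.9781

Δλ = 2.4263 × 1.9781
Δλ = 4.7996 pm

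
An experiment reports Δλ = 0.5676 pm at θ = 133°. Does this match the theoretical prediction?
No, inconsistent

Calculate the expected shift for θ = 133°:

Δλ_expected = λ_C(1 - cos(133°))
Δλ_expected = 2.4263 × (1 - cos(133°))
Δλ_expected = 2.4263 × 1.6820
Δλ_expected = 4.0810 pm

Given shift: 0.5676 pm
Expected shift: 4.0810 pm
Difference: 3.5134 pm

The values do not match. The given shift corresponds to θ ≈ 40.0°, not 133°.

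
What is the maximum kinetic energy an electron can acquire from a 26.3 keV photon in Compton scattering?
2.4545 keV

Maximum energy transfer occurs at θ = 180° (backscattering).

Initial photon: E₀ = 26.3 keV → λ₀ = 47.1423 pm

Maximum Compton shift (at 180°):
Δλ_max = 2λ_C = 2 × 2.4263 = 4.8526 pm

Final wavelength:
λ' = 47.1423 + 4.8526 = 51.9949 pm

Minimum photon energy (maximum energy to electron):
E'_min = hc/λ' = 23.8455 keV

Maximum electron kinetic energy:
K_max = E₀ - E'_min = 26.3000 - 23.8455 = 2.4545 keV

(Intermediate values are shown rounded; full precision is carried through to the final answer.)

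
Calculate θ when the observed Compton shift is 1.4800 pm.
67.04°

From the Compton formula Δλ = λ_C(1 - cos θ), we can solve for θ:

cos θ = 1 - Δλ/λ_C

Given:
- Δλ = 1.4800 pm
- λ_C = h/(m_e·c) ≈ 2.42631024 pm

cos θ = 1 - 1.4800/2.42631024
cos θ = 1 - 0.609980
cos θ = 0.390020

θ = arccos(0.390020)
θ = 67.04°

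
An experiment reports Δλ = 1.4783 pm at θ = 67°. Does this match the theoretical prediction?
Yes, consistent

Calculate the expected shift for θ = 67°:

Δλ_expected = λ_C(1 - cos(67°))
Δλ_expected = 2.4263 × (1 - cos(67°))
Δλ_expected = 2.4263 × 0.6093
Δλ_expected = 1.4783 pm

Given shift: 1.4783 pm
Expected shift: 1.4783 pm
Difference: 0.0000 pm

The values match. This is consistent with Compton scattering at the stated angle.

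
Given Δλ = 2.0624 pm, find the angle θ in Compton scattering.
81.37°

From the Compton formula Δλ = λ_C(1 - cos θ), we can solve for θ:

cos θ = 1 - Δλ/λ_C

Given:
- Δλ = 2.0624 pm
- λ_C = h/(m_e·c) ≈ 2.42631024 pm

cos θ = 1 - 2.0624/2.42631024
cos θ = 1 - 0.850015
cos θ = 0.149985

θ = arccos(0.149985)
θ = 81.37°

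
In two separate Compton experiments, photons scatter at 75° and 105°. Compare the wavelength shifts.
105° produces the larger shift by a factor of 1.698

Calculate both shifts using Δλ = λ_C(1 - cos θ):

For θ₁ = 75°:
Δλ₁ = 2.4263 × (1 - cos(75°))
Δλ₁ = 2.4263 × 0.7412
Δλ₁ = 1.7983 pm

For θ₂ = 105°:
Δλ₂ = 2.4263 × (1 - cos(105°))
Δλ₂ = 2.4263 × 1.2588
Δλ₂ = 3.0543 pm

The 105° angle produces the larger shift.
Ratio: 3.0543/1.7983 = 1.698

(Intermediate values are shown rounded; full precision is carried through to the final answer.)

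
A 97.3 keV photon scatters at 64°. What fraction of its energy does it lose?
0.0966 (or 9.66%)

Calculate initial and final photon energies:

Initial: E₀ = 97.3 keV → λ₀ = 12.7425 pm
Compton shift: Δλ = 1.3627 pm
Final wavelength: λ' = 14.1052 pm
Final energy: E' = 87.8999 keV

Fractional energy loss:
(E₀ - E')/E₀ = (97.3000 - 87.8999)/97.3000
= 9.4001/97.3000
= 0.0966
= 9.66%

(Intermediate values are shown rounded; full precision is carried through to the final answer.)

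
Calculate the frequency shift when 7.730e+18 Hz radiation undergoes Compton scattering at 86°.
4.251e+17 Hz (decrease)

Convert frequency to wavelength (c = 299792458 m/s):
λ₀ = c/f₀ = 299792458/7.730e+18 = 3.8782983e-11 m = 38.7830 pm

Calculate Compton shift:
Δλ = λ_C(1 - cos(86°)) = 2.2571 pm

Final wavelength:
λ' = λ₀ + Δλ = 38.7830 + 2.2571 = 41.0400 pm

Final frequency:
f' = c/λ' = 299792458/4.1040042e-11 = 7.3048769e+18 Hz

Frequency shift (decrease):
Δf = f₀ - f' = 7.730e+18 - 7.3048769e+18 = 4.251e+17 Hz

(Intermediate values are shown rounded; full precision is carried through to the final answer.)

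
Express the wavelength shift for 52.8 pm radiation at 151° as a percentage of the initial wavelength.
8.6144%

Calculate the Compton shift:
Δλ = λ_C(1 - cos(151°))
Δλ = 2.4263 × (1 - cos(151°))
Δλ = 2.4263 × 1.8746
Δλ = 4.5484 pm

Percentage change:
(Δλ/λ₀) × 100 = (4.5484/52.8) × 100
= 8.6144%

(Intermediate values are shown rounded; full precision is carried through to the final answer.)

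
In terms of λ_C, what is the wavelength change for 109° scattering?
1.3256 λ_C

The Compton shift formula is:
Δλ = λ_C(1 - cos θ)

Dividing both sides by λ_C:
Δλ/λ_C = 1 - cos θ

For θ = 109°:
Δλ/λ_C = 1 - cos(109°)
Δλ/λ_C = 1 - -0.3256
Δλ/λ_C = 1.3256

This means the shift is 1.3256 × λ_C = 3.2162 pm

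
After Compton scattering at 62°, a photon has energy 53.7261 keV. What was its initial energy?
56.8999 keV

Convert final energy to wavelength (hc ≈ 1239.842 keV·pm):
λ' = hc/E' = 1239.842 / 53.7261 = 23.0771 pm

Calculate the Compton shift:
Δλ = λ_C(1 - cos(62°))
Δλ = 2.4263 × (1 - cos(62°))
Δλ = 1.2872 pm

Initial wavelength:
λ = λ' - Δλ = 23.0771 - 1.2872 = 21.7899 pm

Initial energy:
E = hc/λ = 1239.842 / 21.7899 = 56.8999 keV

(Intermediate values are shown rounded; full precision is carried through to the final answer.)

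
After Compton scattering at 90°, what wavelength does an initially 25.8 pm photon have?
28.2263 pm

Using the Compton formula: λ' = λ + λ_C(1 − cos θ)

For θ = 90°, cos θ = 0 (exact) = 0.0000, so:
1 − cos 90° = 1 − (0) = 1.0000

Δλ = λ_C × 1.0000 = 2.4263 × 1.0000 = 2.4263 pm

λ' = 25.8 + 2.4263 = 28.2263 pm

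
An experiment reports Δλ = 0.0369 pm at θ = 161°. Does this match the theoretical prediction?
No, inconsistent

Calculate the expected shift for θ = 161°:

Δλ_expected = λ_C(1 - cos(161°))
Δλ_expected = 2.4263 × (1 - cos(161°))
Δλ_expected = 2.4263 × 1.9455
Δλ_expected = 4.7204 pm

Given shift: 0.0369 pm
Expected shift: 4.7204 pm
Difference: 4.6836 pm

The values do not match. The given shift corresponds to θ ≈ 10.0°, not 161°.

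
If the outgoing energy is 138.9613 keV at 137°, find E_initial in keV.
262.6000 keV

Convert final energy to wavelength (hc ≈ 1239.842 keV·pm):
λ' = hc/E' = 1239.842 / 138.9613 = 8.9222 pm

Calculate the Compton shift:
Δλ = λ_C(1 - cos(137°))
Δλ = 2.4263 × (1 - cos(137°))
Δλ = 4.2008 pm

Initial wavelength:
λ = λ' - Δλ = 8.9222 - 4.2008 = 4.7214 pm

Initial energy:
E = hc/λ = 1239.842 / 4.7214 = 262.6000 keV

(Intermediate values are shown rounded; full precision is carried through to the final answer.)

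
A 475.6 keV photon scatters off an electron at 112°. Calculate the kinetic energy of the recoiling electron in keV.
266.9470 keV

By energy conservation: K_e = E_initial - E_final

First find the scattered photon energy:
Initial wavelength: λ = hc/E = 2.6069 pm
Compton shift: Δλ = λ_C(1 - cos(112°)) = 3.3352 pm
Final wavelength: λ' = 2.6069 + 3.3352 = 5.9421 pm
Final photon energy: E' = hc/λ' = 208.6530 keV

Electron kinetic energy:
K_e = E - E' = 475.6000 - 208.6530 = 266.9470 keV

(Intermediate values are shown rounded; full precision is carried through to the final answer.)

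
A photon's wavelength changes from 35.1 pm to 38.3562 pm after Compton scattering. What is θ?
110.00°

First find the wavelength shift:
Δλ = λ' - λ = 38.3562 - 35.1 = 3.2562 pm

Using Δλ = λ_C(1 - cos θ), with λ_C = h/(m_e·c) ≈ 2.42631024 pm:
cos θ = 1 - Δλ/λ_C
cos θ = 1 - 3.2562/2.42631024
cos θ = -0.342038

θ = arccos(-0.342038)
θ = 110.00°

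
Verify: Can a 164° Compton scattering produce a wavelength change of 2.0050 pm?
No, inconsistent

Calculate the expected shift for θ = 164°:

Δλ_expected = λ_C(1 - cos(164°))
Δλ_expected = 2.4263 × (1 - cos(164°))
Δλ_expected = 2.4263 × 1.9613
Δλ_expected = 4.7586 pm

Given shift: 2.0050 pm
Expected shift: 4.7586 pm
Difference: 2.7536 pm

The values do not match. The given shift corresponds to θ ≈ 80.0°, not 164°.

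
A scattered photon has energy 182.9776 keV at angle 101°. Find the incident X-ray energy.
319.0002 keV

Convert final energy to wavelength (hc ≈ 1239.842 keV·pm):
λ' = hc/E' = 1239.842 / 182.9776 = 6.7759 pm

Calculate the Compton shift:
Δλ = λ_C(1 - cos(101°))
Δλ = 2.4263 × (1 - cos(101°))
Δλ = 2.8893 pm

Initial wavelength:
λ = λ' - Δλ = 6.7759 - 2.8893 = 3.8867 pm

Initial energy:
E = hc/λ = 1239.842 / 3.8867 = 319.0002 keV

(Intermediate values are shown rounded; full precision is carried through to the final answer.)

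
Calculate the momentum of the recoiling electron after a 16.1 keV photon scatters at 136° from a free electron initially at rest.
1.5546e-23 kg·m/s

The electron is initially at rest, so by conservation of momentum:
p⃗_e = p⃗₀ − p⃗'  (incident photon momentum minus scattered photon momentum)

Photon momentum magnitudes (p = h/λ = E/c):
λ₀ = hc/E₀ = 77.0088 pm → p₀ = h/λ₀ = 8.6043e-24 kg·m/s
Δλ = λ_C(1 − cos 136°) = 4.1717 pm
λ' = 81.1805 pm → p' = h/λ' = 8.1621e-24 kg·m/s

The scattered photon makes angle θ = 136° with the incident direction, so by the law of cosines:
|p⃗_e|² = p₀² + p'² − 2p₀p'cos θ
|p⃗_e|² = (8.6043e-24)² + (8.1621e-24)² − 2·8.6043e-24·8.1621e-24·cos(136°)
|p⃗_e| = 1.5546e-23 kg·m/s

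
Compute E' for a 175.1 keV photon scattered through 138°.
109.6218 keV

First convert energy to wavelength:
λ = hc/E, with hc ≈ 1239.842 keV·pm (i.e. 1239.842 eV·nm)

For E = 175.1 keV = 175100 eV:
λ = 1239.842 keV·pm / 175.1 keV
λ = 7.0808 pm

Calculate the Compton shift:
Δλ = λ_C(1 - cos(138°)) = 2.4263 × 1.7431
Δλ = 4.2294 pm

Final wavelength:
λ' = 7.0808 + 4.2294 = 11.3102 pm

Final energy:
E' = hc/λ' = 1239.842 / 11.3102 = 109.6218 keV

(Intermediate values are shown rounded; full precision is carried through to the final answer.)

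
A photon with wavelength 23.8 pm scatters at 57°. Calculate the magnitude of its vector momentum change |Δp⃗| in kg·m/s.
2.6002e-23 kg·m/s

Photon momentum magnitude is p = h/λ.

Initial momentum:
p₀ = h/λ = 6.6261e-34/2.3800e-11 = 2.7841e-23 kg·m/s

After scattering:
λ' = λ + Δλ = 23.8 + 1.1048 = 24.9048 pm
p' = h/λ' = 6.6261e-34/2.4905e-11 = 2.6606e-23 kg·m/s

Momentum is a vector; the scattered photon's direction makes angle θ = 57° with the incident direction. The magnitude of the vector change Δp⃗ = p⃗₀ − p⃗' is found from the law of cosines:
|Δp⃗|² = p₀² + p'² − 2p₀p'cos θ
|Δp⃗|² = (2.7841e-23)² + (2.6606e-23)² − 2·2.7841e-23·2.6606e-23·cos(57°)
|Δp⃗| = 2.6002e-23 kg·m/s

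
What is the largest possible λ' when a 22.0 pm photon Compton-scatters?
26.8526 pm (at θ = 180°)

The Compton shift is Δλ = λ_C(1 − cos θ).

Since cos θ ranges from −1 to 1, the factor (1 − cos θ) ranges from 0 to 2; the maximum shift occurs at θ = 180° (backscattering):
Δλ_max = 2λ_C = 2 × 2.4263 pm = 4.8526 pm

Maximum scattered wavelength:
λ'_max = λ₀ + Δλ_max = 22.0 + 4.8526 = 26.8526 pm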